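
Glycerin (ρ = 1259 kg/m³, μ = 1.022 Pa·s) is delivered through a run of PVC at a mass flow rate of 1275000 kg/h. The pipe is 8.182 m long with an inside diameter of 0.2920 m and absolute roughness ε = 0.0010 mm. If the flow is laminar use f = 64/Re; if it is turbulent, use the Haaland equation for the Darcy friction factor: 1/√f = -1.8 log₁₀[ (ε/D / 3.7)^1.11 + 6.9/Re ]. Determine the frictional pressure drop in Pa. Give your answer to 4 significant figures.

ṁ = 1275000 kg/h = 1275000/3600 = 354.2 kg/s.
A = πD²/4 = π(0.292)²/4 = 0.06697 m²; mean velocity V = ṁ/(ρA) = 354.2/(1259 · 0.06697) = 4.201 m/s.
Reynolds number Re = ρVD/μ = 1259 · 4.201 · 0.292 / 1.02 = 1511.
Re < 2300 → laminar flow, so f = 64/Re = 64/1511 = 0.04235 (the turbulent correlation is not needed).
Darcy-Weisbach: ΔP = f(L/D)(ρV²/2) = 0.04235·(8.182/0.292)·(1259·4.201²/2) = 0.04235·28.02·1.111e+04 = 1.318e+04 Pa.

ΔP ≈ 13180 Pa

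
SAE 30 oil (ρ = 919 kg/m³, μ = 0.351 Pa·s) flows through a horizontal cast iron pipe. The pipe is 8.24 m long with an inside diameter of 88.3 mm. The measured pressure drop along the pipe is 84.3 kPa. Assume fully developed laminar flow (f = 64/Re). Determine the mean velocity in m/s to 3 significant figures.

V ≈ 7.10 m/s

For laminar flow, f = 64/Re with Re = ρVD/μ, so Darcy-Weisbach reduces to ΔP = 32μLV/D². Solving for V: V = ΔP·D²/(32μL) = 8.43e+04·(0.0883)²/(32·0.351·8.24) = 7.102 m/s.
Check: Re = ρVD/μ = 919·7.102·0.0883/0.351 = 1642 < 2300, so the laminar assumption holds.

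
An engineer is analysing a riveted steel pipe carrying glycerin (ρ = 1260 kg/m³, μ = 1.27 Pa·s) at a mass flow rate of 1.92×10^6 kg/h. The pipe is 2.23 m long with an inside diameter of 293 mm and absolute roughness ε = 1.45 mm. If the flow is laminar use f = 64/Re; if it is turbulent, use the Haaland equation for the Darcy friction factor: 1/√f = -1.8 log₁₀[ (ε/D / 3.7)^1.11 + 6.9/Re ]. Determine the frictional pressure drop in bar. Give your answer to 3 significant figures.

ṁ = 1.92×10^6 kg/h = 1.92×10^6/3600 = 533.3 kg/s.
A = πD²/4 = π(0.293)²/4 = 0.06743 m²; mean velocity V = ṁ/(ρA) = 533.3/(1260 · 0.06743) = 6.278 m/s.
Reynolds number Re = ρVD/μ = 1260 · 6.278 · 0.293 / 1.27 = 1825.
Re < 2300 → laminar flow, so f = 64/Re = 64/1825 = 0.03507 (the turbulent correlation is not needed).
Darcy-Weisbach: ΔP = f(L/D)(ρV²/2) = 0.03507·(2.23/0.293)·(1260·6.278²/2) = 0.03507·7.611·2.483e+04 = 6627 Pa.
ΔP = 6627 Pa = 0.0663 bar.

ΔP ≈ 0.0663 bar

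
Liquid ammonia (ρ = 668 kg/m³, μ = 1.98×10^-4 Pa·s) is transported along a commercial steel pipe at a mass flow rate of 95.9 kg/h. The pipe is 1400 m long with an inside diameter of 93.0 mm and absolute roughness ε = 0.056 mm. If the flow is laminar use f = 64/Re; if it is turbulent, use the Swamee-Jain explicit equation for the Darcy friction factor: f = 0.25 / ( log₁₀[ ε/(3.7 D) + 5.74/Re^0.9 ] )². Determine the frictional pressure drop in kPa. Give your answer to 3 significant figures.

ΔP ≈ 0.00602 kPa

ṁ = 95.9 kg/h = 95.9/3600 = 0.02664 kg/s.
A = πD²/4 = π(0.093)²/4 = 0.006793 m²; mean velocity V = ṁ/(ρA) = 0.02664/(668 · 0.006793) = 0.005871 m/s.
Reynolds number Re = ρVD/μ = 668 · 0.005871 · 0.093 / 0.000198 = 1842.
Re < 2300 → laminar flow, so f = 64/Re = 64/1842 = 0.03475 (the turbulent correlation is not needed).
Darcy-Weisbach: ΔP = f(L/D)(ρV²/2) = 0.03475·(1400/0.093)·(668·0.005871²/2) = 0.03475·1.505e+04·0.01151 = 6.021 Pa.
ΔP = 6.021 Pa = 0.00602 kPa.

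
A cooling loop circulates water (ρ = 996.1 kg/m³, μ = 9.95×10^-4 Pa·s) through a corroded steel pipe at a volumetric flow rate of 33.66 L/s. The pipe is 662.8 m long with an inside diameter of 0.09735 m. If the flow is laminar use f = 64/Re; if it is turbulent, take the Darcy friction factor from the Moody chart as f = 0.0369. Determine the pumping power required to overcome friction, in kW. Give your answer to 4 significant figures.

P ≈ 86.13 kW

Q = 33.66 L/s = 33.66/1000 = 0.03366 m³/s.
Cross-sectional area A = πD²/4 = π(0.09735)²/4 = 0.007443 m²; mean velocity V = Q/A = 0.03366/0.007443 = 4.522 m/s.
Reynolds number Re = ρVD/μ = 996.1 · 4.522 · 0.09735 / 0.000995 = 4.407e+05.
Re > 4000 → turbulent; use the Moody-chart value f = 0.0369.
Darcy-Weisbach: ΔP = f(L/D)(ρV²/2) = 0.0369·(662.8/0.09735)·(996.1·4.522²/2) = 0.0369·6808·1.019e+04 = 2.559e+06 Pa.
Pumping power P = QΔP = 0.03366·2.559e+06 = 86132 W = 86.13 kW.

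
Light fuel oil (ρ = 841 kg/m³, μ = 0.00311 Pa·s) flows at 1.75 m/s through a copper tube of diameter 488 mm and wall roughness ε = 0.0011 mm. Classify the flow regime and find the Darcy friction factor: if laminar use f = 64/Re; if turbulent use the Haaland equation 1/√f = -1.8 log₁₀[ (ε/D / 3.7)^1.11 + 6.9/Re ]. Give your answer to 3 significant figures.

f ≈ 0.0151

Re = ρVD/μ = 841·1.75·0.488/0.00311 = 2.309e+05.
Re > 4000 → turbulent. ε/D = 1.1e-06/0.488 = 2.25e-06; Haaland: 1/√f = -1.8 log₁₀[1.26e-07 + 2.99e-05] = 8.141, so f = 0.01509.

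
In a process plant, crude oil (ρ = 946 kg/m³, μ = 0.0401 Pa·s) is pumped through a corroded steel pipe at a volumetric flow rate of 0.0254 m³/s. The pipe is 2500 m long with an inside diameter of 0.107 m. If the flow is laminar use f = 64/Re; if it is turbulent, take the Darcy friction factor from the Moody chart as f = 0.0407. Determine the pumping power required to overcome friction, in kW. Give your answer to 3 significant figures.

Cross-sectional area A = πD²/4 = π(0.107)²/4 = 0.008992 m²; mean velocity V = Q/A = 0.0254/0.008992 = 2.825 m/s.
Reynolds number Re = ρVD/μ = 946 · 2.825 · 0.107 / 0.0401 = 7130.
Re > 4000 → turbulent; use the Moody-chart value f = 0.0407.
Darcy-Weisbach: ΔP = f(L/D)(ρV²/2) = 0.0407·(2500/0.107)·(946·2.825²/2) = 0.0407·2.336e+04·3774 = 3.589e+06 Pa.
Pumping power P = QΔP = 0.0254·3.589e+06 = 91160 W = 91.2 kW.

P ≈ 91.2 kW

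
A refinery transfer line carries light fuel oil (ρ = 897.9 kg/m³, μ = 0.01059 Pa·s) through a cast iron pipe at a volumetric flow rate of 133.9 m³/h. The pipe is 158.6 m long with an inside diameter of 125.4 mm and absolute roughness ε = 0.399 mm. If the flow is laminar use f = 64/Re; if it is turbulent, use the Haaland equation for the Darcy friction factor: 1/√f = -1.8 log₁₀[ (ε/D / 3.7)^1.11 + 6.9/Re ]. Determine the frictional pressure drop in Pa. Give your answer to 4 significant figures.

Q = 133.9 m³/h = 133.9/3600 = 0.03719 m³/s.
Cross-sectional area A = πD²/4 = π(0.1254)²/4 = 0.01235 m²; mean velocity V = Q/A = 0.03719/0.01235 = 3.012 m/s.
Reynolds number Re = ρVD/μ = 897.9 · 3.012 · 0.1254 / 0.0106 = 3.202e+04.
Re > 4000 → turbulent. Relative roughness ε/D = 0.000399/0.1254 = 0.00318. Haaland: 1/√f = -1.8 log₁₀[(0.00318/3.7)^1.11 + 6.9/3.202e+04] = -1.8 log₁₀[0.000396 + 0.000215] = 5.785, so f = 0.02988.
Darcy-Weisbach: ΔP = f(L/D)(ρV²/2) = 0.02988·(158.6/0.1254)·(897.9·3.012²/2) = 0.02988·1265·4072 = 1.539e+05 Pa.

ΔP ≈ 153900 Pa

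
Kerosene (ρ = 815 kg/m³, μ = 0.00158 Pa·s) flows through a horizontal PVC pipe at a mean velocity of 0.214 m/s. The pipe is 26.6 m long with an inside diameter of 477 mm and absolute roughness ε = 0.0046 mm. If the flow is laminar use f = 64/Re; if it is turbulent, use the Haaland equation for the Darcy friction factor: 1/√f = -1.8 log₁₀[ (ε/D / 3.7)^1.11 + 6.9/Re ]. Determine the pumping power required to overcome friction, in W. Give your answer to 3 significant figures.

Reynolds number Re = ρVD/μ = 815 · 0.214 · 0.477 / 0.00158 = 5.265e+04.
Re > 4000 → turbulent. Relative roughness ε/D = 4.6e-06/0.477 = 9.64e-06. Haaland: 1/√f = -1.8 log₁₀[(9.64e-06/3.7)^1.11 + 6.9/5.265e+04] = -1.8 log₁₀[6.34e-07 + 0.000131] = 6.985, so f = 0.0205.
Darcy-Weisbach: ΔP = f(L/D)(ρV²/2) = 0.0205·(26.6/0.477)·(815·0.214²/2) = 0.0205·55.77·18.66 = 21.33 Pa.
Q = V·A = 0.214·0.1787 = 0.03824 m³/s.
Pumping power P = QΔP = 0.03824·21.33 = 0.8157 W = 0.816 W.

P ≈ 0.816 W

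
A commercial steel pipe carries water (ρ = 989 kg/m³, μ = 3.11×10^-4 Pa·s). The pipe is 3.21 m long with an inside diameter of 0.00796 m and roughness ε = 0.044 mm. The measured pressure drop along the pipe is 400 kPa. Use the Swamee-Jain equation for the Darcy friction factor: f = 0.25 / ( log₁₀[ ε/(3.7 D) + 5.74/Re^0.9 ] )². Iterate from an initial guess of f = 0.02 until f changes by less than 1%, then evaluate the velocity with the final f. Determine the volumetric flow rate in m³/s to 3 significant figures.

Rearranging Darcy-Weisbach: V = √(2·ΔP·D/(f·L·ρ)). With ε/D = 4.4e-05/0.00796 = 0.00553, iterate starting from f = 0.02:
  f = 0.02 → V = √(2·4e+05·0.00796/(0.02·3.21·989)) = 10.01 m/s; Re = ρVD/μ = 2.535e+05; f → 0.03181
  f = 0.03181 → V = 7.941 m/s; Re = 2.01e+05; f → 0.03192
Converged (Δf/f < 1%). With the final f = 0.03192: V = √(2·4e+05·0.00796/(0.03192·3.21·989)) = 7.927 m/s.
Q = V·A = 7.927·(π/4·0.00796²) = 0.0003945 m³/s = 3.94×10^-4 m³/s.

Q ≈ 3.94×10^-4 m³/s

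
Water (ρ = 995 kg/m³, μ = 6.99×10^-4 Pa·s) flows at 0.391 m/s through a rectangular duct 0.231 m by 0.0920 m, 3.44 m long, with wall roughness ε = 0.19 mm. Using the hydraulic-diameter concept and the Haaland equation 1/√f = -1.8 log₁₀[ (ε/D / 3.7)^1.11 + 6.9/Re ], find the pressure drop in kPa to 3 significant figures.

Hydraulic diameter D_h = 4A/P = 4·(0.231·0.092)/(2·(0.231+0.092)) = 0.08501/0.646 = 0.1316 m.
Re = ρVD_h/μ = 995·0.391·0.1316/0.000699 = 7.324e+04.
ε/D_h = 0.00019/0.1316 = 0.00144; Haaland gives 1/√f = -1.8 log₁₀[0.000165+9.42e-05] = 6.457, so f = 0.02399.
ΔP = f(L/D_h)(ρV²/2) = 0.02399·3.44/0.1316·76.06 = 47.69 Pa.
ΔP = 0.0477 kPa.

ΔP ≈ 0.0477 kPa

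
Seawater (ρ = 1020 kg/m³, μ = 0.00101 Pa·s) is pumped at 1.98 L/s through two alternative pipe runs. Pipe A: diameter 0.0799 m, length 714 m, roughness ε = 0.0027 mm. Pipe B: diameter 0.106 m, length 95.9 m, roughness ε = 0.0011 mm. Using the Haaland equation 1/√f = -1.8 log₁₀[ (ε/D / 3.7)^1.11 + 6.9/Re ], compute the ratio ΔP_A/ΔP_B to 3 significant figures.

Pipe A: V = Q/A = 0.00198/0.005014 = 0.3949 m/s; Re = 3.186e+04; ε/D = 3.38e-05; Haaland → f = 0.02305; ΔP_A = f(L/D)(ρV²/2) = 1.638e+04 Pa.
Pipe B: V = Q/A = 0.00198/0.008825 = 0.2244 m/s; Re = 2.402e+04; ε/D = 1.04e-05; Haaland → f = 0.02462; ΔP_B = f(L/D)(ρV²/2) = 571.9 Pa.
ΔP_A/ΔP_B = 1.638e+04/571.9 = 28.6.

ΔP_A/ΔP_B ≈ 28.6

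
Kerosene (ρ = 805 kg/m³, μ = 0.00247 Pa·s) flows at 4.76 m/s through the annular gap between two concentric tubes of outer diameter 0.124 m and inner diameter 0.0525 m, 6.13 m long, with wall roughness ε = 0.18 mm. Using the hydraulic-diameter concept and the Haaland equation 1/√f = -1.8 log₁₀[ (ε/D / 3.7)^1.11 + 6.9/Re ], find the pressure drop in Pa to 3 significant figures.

ΔP ≈ 20500 Pa

Hydraulic diameter D_h = 4A/P = D_o - D_i = 0.124 - 0.0525 = 0.0715 m.
Re = ρVD_h/μ = 805·4.76·0.0715/0.00247 = 1.109e+05.
ε/D_h = 0.00018/0.0715 = 0.00252; Haaland gives 1/√f = -1.8 log₁₀[0.000305+6.22e-05] = 6.183, so f = 0.02616.
ΔP = f(L/D_h)(ρV²/2) = 0.02616·6.13/0.0715·9120 = 2.045e+04 Pa.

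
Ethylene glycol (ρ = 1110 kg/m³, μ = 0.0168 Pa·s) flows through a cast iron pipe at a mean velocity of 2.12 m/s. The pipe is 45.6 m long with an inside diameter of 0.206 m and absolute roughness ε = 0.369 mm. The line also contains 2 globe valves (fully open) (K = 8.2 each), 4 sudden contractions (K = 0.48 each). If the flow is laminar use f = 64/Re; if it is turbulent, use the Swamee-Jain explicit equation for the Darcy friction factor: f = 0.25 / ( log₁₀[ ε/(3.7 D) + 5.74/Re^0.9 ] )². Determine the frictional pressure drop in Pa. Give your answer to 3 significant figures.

ΔP ≈ 61200 Pa

Reynolds number Re = ρVD/μ = 1110 · 2.12 · 0.206 / 0.0168 = 2.885e+04.
Re > 4000 → turbulent. Relative roughness ε/D = 0.000369/0.206 = 0.00179. Swamee-Jain: f = 0.25/(log₁₀[0.00179/3.7 + 5.74/2.885e+04^0.9])² = 0.25/(log₁₀[0.000484 + 0.000556])² = 0.25/(-2.983)² = 0.02809.
Total minor-loss coefficient ΣK = 2·8.2 + 4·0.48 = 18.3.
ΔP = [f·L/D + ΣK]·(ρV²/2) = [0.02809·45.6/0.206 + 18.3]·(1110·2.12²/2) = [6.219 + 18.3]·2494 = 6.121e+04 Pa.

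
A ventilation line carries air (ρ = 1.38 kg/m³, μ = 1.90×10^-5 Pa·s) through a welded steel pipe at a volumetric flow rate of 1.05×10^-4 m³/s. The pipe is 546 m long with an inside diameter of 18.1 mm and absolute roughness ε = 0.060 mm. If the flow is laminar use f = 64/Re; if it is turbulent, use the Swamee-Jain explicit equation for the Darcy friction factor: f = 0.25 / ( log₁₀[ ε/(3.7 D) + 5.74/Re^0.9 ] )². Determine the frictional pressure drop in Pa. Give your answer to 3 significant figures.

ΔP ≈ 414 Pa

Cross-sectional area A = πD²/4 = π(0.0181)²/4 = 0.0002573 m²; mean velocity V = Q/A = 0.000105/0.0002573 = 0.4081 m/s.
Reynolds number Re = ρVD/μ = 1.38 · 0.4081 · 0.0181 / 1.9e-05 = 536.5.
Re < 2300 → laminar flow, so f = 64/Re = 64/536.5 = 0.1193 (the turbulent correlation is not needed).
Darcy-Weisbach: ΔP = f(L/D)(ρV²/2) = 0.1193·(546/0.0181)·(1.38·0.4081²/2) = 0.1193·3.017e+04·0.1149 = 413.5 Pa.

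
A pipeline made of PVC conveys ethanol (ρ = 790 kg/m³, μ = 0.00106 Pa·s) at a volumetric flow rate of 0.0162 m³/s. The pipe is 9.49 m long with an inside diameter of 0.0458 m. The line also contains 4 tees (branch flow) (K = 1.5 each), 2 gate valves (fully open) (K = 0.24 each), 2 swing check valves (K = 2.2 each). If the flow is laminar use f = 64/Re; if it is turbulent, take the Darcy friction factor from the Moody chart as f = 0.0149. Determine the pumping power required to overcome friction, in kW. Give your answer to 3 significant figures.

Cross-sectional area A = πD²/4 = π(0.0458)²/4 = 0.001647 m²; mean velocity V = Q/A = 0.0162/0.001647 = 9.833 m/s.
Reynolds number Re = ρVD/μ = 790 · 9.833 · 0.0458 / 0.00106 = 3.356e+05.
Re > 4000 → turbulent; use the Moody-chart value f = 0.0149.
Total minor-loss coefficient ΣK = 4·1.5 + 2·0.24 + 2·2.2 = 10.9.
ΔP = [f·L/D + ΣK]·(ρV²/2) = [0.0149·9.49/0.0458 + 10.9]·(790·9.833²/2) = [3.087 + 10.9]·3.819e+04 = 5.335e+05 Pa.
Pumping power P = QΔP = 0.0162·5.335e+05 = 8642 W = 8.64 kW.

P ≈ 8.64 kW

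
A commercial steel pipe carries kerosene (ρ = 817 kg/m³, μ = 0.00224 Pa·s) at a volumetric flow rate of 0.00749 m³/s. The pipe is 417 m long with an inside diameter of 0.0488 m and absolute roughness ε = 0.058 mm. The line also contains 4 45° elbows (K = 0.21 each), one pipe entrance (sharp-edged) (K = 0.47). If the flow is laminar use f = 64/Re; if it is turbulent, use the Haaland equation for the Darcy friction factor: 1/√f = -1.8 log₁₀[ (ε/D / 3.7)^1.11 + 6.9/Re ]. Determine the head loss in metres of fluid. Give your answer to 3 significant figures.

h_f ≈ 164 m

Cross-sectional area A = πD²/4 = π(0.0488)²/4 = 0.00187 m²; mean velocity V = Q/A = 0.00749/0.00187 = 4.005 m/s.
Reynolds number Re = ρVD/μ = 817 · 4.005 · 0.0488 / 0.00224 = 7.128e+04.
Re > 4000 → turbulent. Relative roughness ε/D = 5.8e-05/0.0488 = 0.00119. Haaland: 1/√f = -1.8 log₁₀[(0.00119/3.7)^1.11 + 6.9/7.128e+04] = -1.8 log₁₀[0.000133 + 9.68e-05] = 6.551, so f = 0.0233.
Total minor-loss coefficient ΣK = 4·0.21 + 1·0.47 = 1.31.
ΔP = [f·L/D + ΣK]·(ρV²/2) = [0.0233·417/0.0488 + 1.31]·(817·4.005²/2) = [199.1 + 1.31]·6551 = 1.313e+06 Pa.
Head loss h_f = ΔP/(ρg) = 1.313e+06/(817·9.81) = 164 m.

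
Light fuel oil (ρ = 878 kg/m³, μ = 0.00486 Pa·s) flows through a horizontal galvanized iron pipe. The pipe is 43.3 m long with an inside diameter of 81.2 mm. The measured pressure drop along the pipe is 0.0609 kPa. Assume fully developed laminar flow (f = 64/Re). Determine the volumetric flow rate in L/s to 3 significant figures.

Q ≈ 0.309 L/s

For laminar flow, f = 64/Re with Re = ρVD/μ, so Darcy-Weisbach reduces to ΔP = 32μLV/D². Solving for V: V = ΔP·D²/(32μL) = 60.9·(0.0812)²/(32·0.00486·43.3) = 0.05963 m/s.
Check: Re = ρVD/μ = 878·0.05963·0.0812/0.00486 = 874.7 < 2300, so the laminar assumption holds.
Q = V·A = 0.05963·(π/4·0.0812²) = 0.0003088 m³/s = 0.309 L/s.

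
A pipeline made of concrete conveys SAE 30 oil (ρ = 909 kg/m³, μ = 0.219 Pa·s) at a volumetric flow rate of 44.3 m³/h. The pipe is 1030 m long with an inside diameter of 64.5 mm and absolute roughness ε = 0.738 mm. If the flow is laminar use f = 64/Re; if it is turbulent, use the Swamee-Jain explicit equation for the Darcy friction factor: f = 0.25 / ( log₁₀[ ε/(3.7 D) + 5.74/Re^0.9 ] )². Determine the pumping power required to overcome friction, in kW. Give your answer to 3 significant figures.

Q = 44.3 m³/h = 44.3/3600 = 0.01231 m³/s.
Cross-sectional area A = πD²/4 = π(0.0645)²/4 = 0.003267 m²; mean velocity V = Q/A = 0.01231/0.003267 = 3.766 m/s.
Reynolds number Re = ρVD/μ = 909 · 3.766 · 0.0645 / 0.219 = 1008.
Re < 2300 → laminar flow, so f = 64/Re = 64/1008 = 0.06348 (the turbulent correlation is not needed).
Darcy-Weisbach: ΔP = f(L/D)(ρV²/2) = 0.06348·(1030/0.0645)·(909·3.766²/2) = 0.06348·1.597e+04·6446 = 6.534e+06 Pa.
Pumping power P = QΔP = 0.01231·6.534e+06 = 80410 W = 80.4 kW.

P ≈ 80.4 kW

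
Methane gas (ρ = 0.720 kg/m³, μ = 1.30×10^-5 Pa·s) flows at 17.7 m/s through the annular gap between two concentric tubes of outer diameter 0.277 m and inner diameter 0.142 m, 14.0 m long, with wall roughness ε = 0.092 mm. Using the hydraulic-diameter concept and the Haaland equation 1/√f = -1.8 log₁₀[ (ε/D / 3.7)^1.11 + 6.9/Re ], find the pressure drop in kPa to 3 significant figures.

Hydraulic diameter D_h = 4A/P = D_o - D_i = 0.277 - 0.142 = 0.135 m.
Re = ρVD_h/μ = 0.72·17.7·0.135/1.3e-05 = 1.323e+05.
ε/D_h = 9.2e-05/0.135 = 0.000681; Haaland gives 1/√f = -1.8 log₁₀[7.15e-05+5.21e-05] = 7.034, so f = 0.02021.
ΔP = f(L/D_h)(ρV²/2) = 0.02021·14/0.135·112.8 = 236.4 Pa.
ΔP = 0.236 kPa.

ΔP ≈ 0.236 kPa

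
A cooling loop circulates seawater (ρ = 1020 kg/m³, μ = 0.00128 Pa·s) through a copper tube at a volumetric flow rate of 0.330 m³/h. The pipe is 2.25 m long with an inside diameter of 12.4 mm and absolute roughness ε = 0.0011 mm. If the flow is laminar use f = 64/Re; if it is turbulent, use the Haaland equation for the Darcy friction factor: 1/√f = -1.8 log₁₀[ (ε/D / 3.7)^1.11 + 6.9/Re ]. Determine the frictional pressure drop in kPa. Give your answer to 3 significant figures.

ΔP ≈ 1.79 kPa

Q = 0.330 m³/h = 0.330/3600 = 9.167e-05 m³/s.
Cross-sectional area A = πD²/4 = π(0.0124)²/4 = 0.0001208 m²; mean velocity V = Q/A = 9.167e-05/0.0001208 = 0.7591 m/s.
Reynolds number Re = ρVD/μ = 1020 · 0.7591 · 0.0124 / 0.00128 = 7500.
Re > 4000 → turbulent. Relative roughness ε/D = 1.1e-06/0.0124 = 8.87e-05. Haaland: 1/√f = -1.8 log₁₀[(8.87e-05/3.7)^1.11 + 6.9/7500] = -1.8 log₁₀[7.44e-06 + 0.00092] = 5.459, so f = 0.03356.
Darcy-Weisbach: ΔP = f(L/D)(ρV²/2) = 0.03356·(2.25/0.0124)·(1020·0.7591²/2) = 0.03356·181.5·293.9 = 1789 Pa.
ΔP = 1789 Pa = 1.79 kPa.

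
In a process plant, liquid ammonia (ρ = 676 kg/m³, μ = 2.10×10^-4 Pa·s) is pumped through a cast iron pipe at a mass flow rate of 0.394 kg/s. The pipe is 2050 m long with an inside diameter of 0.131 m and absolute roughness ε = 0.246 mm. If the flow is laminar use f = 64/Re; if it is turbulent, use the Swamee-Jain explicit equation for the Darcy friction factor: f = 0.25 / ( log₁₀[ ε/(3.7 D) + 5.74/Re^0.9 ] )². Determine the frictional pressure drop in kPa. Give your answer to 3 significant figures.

ΔP ≈ 0.300 kPa

A = πD²/4 = π(0.131)²/4 = 0.01348 m²; mean velocity V = ṁ/(ρA) = 0.394/(676 · 0.01348) = 0.04324 m/s.
Reynolds number Re = ρVD/μ = 676 · 0.04324 · 0.131 / 0.00021 = 1.824e+04.
Re > 4000 → turbulent. Relative roughness ε/D = 0.000246/0.131 = 0.00188. Swamee-Jain: f = 0.25/(log₁₀[0.00188/3.7 + 5.74/1.824e+04^0.9])² = 0.25/(log₁₀[0.000508 + 0.00084])² = 0.25/(-2.871)² = 0.03034.
Darcy-Weisbach: ΔP = f(L/D)(ρV²/2) = 0.03034·(2050/0.131)·(676·0.04324²/2) = 0.03034·1.565e+04·0.632 = 300.1 Pa.
ΔP = 300.1 Pa = 0.300 kPa.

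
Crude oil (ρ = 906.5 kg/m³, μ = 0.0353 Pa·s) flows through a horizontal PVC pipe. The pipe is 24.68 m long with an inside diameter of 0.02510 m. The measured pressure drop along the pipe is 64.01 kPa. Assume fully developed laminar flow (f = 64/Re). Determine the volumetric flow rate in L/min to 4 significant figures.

For laminar flow, f = 64/Re with Re = ρVD/μ, so Darcy-Weisbach reduces to ΔP = 32μLV/D². Solving for V: V = ΔP·D²/(32μL) = 6.401e+04·(0.0251)²/(32·0.0353·24.68) = 1.447 m/s.
Check: Re = ρVD/μ = 906.5·1.447·0.0251/0.0353 = 932.4 < 2300, so the laminar assumption holds.
Q = V·A = 1.447·(π/4·0.0251²) = 0.0007158 m³/s = 42.95 L/min.

Q ≈ 42.95 L/min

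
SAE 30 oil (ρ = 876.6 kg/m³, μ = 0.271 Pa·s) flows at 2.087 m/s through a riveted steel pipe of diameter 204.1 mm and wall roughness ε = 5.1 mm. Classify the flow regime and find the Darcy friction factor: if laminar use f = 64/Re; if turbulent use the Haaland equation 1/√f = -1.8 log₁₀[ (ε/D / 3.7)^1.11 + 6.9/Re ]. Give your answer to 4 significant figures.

f ≈ 0.04645

Re = ρVD/μ = 876.6·2.087·0.2041/0.271 = 1378.
Re < 2300 → laminar, so f = 64/Re = 0.04645 (roughness is irrelevant in laminar flow).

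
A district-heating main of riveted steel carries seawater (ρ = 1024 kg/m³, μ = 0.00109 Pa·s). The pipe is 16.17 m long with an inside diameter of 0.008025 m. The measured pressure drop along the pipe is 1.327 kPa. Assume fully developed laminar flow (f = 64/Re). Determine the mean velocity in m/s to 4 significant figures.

For laminar flow, f = 64/Re with Re = ρVD/μ, so Darcy-Weisbach reduces to ΔP = 32μLV/D². Solving for V: V = ΔP·D²/(32μL) = 1327·(0.008025)²/(32·0.00109·16.17) = 0.1515 m/s.
Check: Re = ρVD/μ = 1024·0.1515·0.008025/0.00109 = 1142 < 2300, so the laminar assumption holds.

V ≈ 0.1515 m/s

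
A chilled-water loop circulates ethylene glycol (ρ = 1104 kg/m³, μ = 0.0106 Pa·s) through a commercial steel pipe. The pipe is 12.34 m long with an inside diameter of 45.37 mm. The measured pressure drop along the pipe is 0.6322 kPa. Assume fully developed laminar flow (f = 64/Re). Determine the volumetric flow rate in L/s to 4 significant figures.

Q ≈ 0.5026 L/s

For laminar flow, f = 64/Re with Re = ρVD/μ, so Darcy-Weisbach reduces to ΔP = 32μLV/D². Solving for V: V = ΔP·D²/(32μL) = 632.2·(0.04537)²/(32·0.0106·12.34) = 0.3109 m/s.
Check: Re = ρVD/μ = 1104·0.3109·0.04537/0.0106 = 1469 < 2300, so the laminar assumption holds.
Q = V·A = 0.3109·(π/4·0.04537²) = 0.0005026 m³/s = 0.5026 L/s.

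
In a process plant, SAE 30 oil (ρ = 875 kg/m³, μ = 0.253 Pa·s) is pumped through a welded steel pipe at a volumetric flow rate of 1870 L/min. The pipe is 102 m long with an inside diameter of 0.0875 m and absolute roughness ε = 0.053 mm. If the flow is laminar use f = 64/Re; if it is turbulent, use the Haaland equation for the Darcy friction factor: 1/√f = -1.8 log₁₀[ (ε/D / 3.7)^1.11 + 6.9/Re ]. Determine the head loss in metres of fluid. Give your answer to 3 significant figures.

Q = 1870 L/min = 1870/60000 = 0.03117 m³/s.
Cross-sectional area A = πD²/4 = π(0.0875)²/4 = 0.006013 m²; mean velocity V = Q/A = 0.03117/0.006013 = 5.183 m/s.
Reynolds number Re = ρVD/μ = 875 · 5.183 · 0.0875 / 0.253 = 1568.
Re < 2300 → laminar flow, so f = 64/Re = 64/1568 = 0.0408 (the turbulent correlation is not needed).
Darcy-Weisbach: ΔP = f(L/D)(ρV²/2) = 0.0408·(102/0.0875)·(875·5.183²/2) = 0.0408·1166·1.175e+04 = 5.59e+05 Pa.
Head loss h_f = ΔP/(ρg) = 5.59e+05/(875·9.81) = 65.1 m.

h_f ≈ 65.1 m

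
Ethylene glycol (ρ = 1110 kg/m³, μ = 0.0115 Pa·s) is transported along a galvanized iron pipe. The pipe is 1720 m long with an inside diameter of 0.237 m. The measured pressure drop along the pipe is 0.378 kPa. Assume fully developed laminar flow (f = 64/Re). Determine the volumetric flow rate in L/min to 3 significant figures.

Q ≈ 88.8 L/min

For laminar flow, f = 64/Re with Re = ρVD/μ, so Darcy-Weisbach reduces to ΔP = 32μLV/D². Solving for V: V = ΔP·D²/(32μL) = 378·(0.237)²/(32·0.0115·1720) = 0.03354 m/s.
Check: Re = ρVD/μ = 1110·0.03354·0.237/0.0115 = 767.3 < 2300, so the laminar assumption holds.
Q = V·A = 0.03354·(π/4·0.237²) = 0.00148 m³/s = 88.8 L/min.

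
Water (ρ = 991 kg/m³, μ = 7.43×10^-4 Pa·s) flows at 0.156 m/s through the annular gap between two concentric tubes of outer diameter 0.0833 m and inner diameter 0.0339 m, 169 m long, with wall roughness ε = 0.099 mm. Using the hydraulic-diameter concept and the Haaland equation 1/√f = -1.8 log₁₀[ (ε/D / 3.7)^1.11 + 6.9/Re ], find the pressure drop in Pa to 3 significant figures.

ΔP ≈ 1380 Pa

Hydraulic diameter D_h = 4A/P = D_o - D_i = 0.0833 - 0.0339 = 0.0494 m.
Re = ρVD_h/μ = 991·0.156·0.0494/0.000743 = 1.028e+04.
ε/D_h = 9.9e-05/0.0494 = 0.002; Haaland gives 1/√f = -1.8 log₁₀[0.000237+0.000671] = 5.475, so f = 0.03336.
ΔP = f(L/D_h)(ρV²/2) = 0.03336·169/0.0494·12.06 = 1376 Pa.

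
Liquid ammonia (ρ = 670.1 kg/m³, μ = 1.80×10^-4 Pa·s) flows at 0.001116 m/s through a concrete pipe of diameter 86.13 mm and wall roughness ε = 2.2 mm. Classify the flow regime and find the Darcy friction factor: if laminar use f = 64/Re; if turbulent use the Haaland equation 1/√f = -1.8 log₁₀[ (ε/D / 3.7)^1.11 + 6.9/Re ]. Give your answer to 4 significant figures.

f ≈ 0.1789

Re = ρVD/μ = 670.1·0.001116·0.08613/0.00018 = 357.8.
Re < 2300 → laminar, so f = 64/Re = 0.1789 (roughness is irrelevant in laminar flow).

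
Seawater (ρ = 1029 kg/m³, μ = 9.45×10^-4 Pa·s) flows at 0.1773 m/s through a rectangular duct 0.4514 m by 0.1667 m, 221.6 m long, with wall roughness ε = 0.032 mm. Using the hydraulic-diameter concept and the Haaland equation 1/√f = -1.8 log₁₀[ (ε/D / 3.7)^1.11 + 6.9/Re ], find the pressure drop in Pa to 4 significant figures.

Hydraulic diameter D_h = 4A/P = 4·(0.4514·0.1667)/(2·(0.4514+0.1667)) = 0.301/1.236 = 0.2435 m.
Re = ρVD_h/μ = 1029·0.1773·0.2435/0.000945 = 4.701e+04.
ε/D_h = 3.2e-05/0.2435 = 0.000131; Haaland gives 1/√f = -1.8 log₁₀[1.15e-05+0.000147] = 6.841, so f = 0.02137.
ΔP = f(L/D_h)(ρV²/2) = 0.02137·221.6/0.2435·16.17 = 314.5 Pa.

ΔP ≈ 314.5 Pa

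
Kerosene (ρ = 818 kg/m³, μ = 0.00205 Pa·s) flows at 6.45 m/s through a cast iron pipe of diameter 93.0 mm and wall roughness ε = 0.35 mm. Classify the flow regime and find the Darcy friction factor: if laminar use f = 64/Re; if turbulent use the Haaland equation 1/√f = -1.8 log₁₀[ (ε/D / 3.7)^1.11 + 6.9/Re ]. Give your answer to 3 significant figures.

Re = ρVD/μ = 818·6.45·0.093/0.00205 = 2.394e+05.
Re > 4000 → turbulent. ε/D = 0.00035/0.093 = 0.00376; Haaland: 1/√f = -1.8 log₁₀[0.000477 + 2.88e-05] = 5.933, so f = 0.02841.

f ≈ 0.0284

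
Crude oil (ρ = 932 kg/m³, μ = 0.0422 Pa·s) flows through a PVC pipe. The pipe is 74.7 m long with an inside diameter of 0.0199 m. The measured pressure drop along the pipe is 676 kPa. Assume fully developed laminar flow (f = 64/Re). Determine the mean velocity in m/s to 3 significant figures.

For laminar flow, f = 64/Re with Re = ρVD/μ, so Darcy-Weisbach reduces to ΔP = 32μLV/D². Solving for V: V = ΔP·D²/(32μL) = 6.76e+05·(0.0199)²/(32·0.0422·74.7) = 2.654 m/s.
Check: Re = ρVD/μ = 932·2.654·0.0199/0.0422 = 1166 < 2300, so the laminar assumption holds.

V ≈ 2.65 m/s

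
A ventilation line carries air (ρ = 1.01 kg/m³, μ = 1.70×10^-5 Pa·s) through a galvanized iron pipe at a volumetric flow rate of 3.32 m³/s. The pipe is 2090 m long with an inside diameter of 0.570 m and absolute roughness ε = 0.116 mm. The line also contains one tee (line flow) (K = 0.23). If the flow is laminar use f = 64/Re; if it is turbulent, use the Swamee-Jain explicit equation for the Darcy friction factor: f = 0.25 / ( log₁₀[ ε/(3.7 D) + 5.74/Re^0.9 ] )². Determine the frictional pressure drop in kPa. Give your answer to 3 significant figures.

ΔP ≈ 4.95 kPa

Cross-sectional area A = πD²/4 = π(0.57)²/4 = 0.2552 m²; mean velocity V = Q/A = 3.32/0.2552 = 13.01 m/s.
Reynolds number Re = ρVD/μ = 1.01 · 13.01 · 0.57 / 1.7e-05 = 4.406e+05.
Re > 4000 → turbulent. Relative roughness ε/D = 0.000116/0.57 = 0.000204. Swamee-Jain: f = 0.25/(log₁₀[0.000204/3.7 + 5.74/4.406e+05^0.9])² = 0.25/(log₁₀[5.5e-05 + 4.78e-05])² = 0.25/(-3.988)² = 0.01572.
Total minor-loss coefficient ΣK = 1·0.23 = 0.23.
ΔP = [f·L/D + ΣK]·(ρV²/2) = [0.01572·2090/0.57 + 0.23]·(1.01·13.01²/2) = [57.63 + 0.23]·85.48 = 4947 Pa.
ΔP = 4947 Pa = 4.95 kPa.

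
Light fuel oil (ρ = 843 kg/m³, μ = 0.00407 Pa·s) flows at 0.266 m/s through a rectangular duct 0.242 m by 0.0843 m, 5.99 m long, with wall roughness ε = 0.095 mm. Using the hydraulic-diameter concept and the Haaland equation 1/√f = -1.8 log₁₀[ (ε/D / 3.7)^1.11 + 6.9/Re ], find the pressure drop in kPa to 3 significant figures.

ΔP ≈ 0.0501 kPa

Hydraulic diameter D_h = 4A/P = 4·(0.242·0.0843)/(2·(0.242+0.0843)) = 0.0816/0.6526 = 0.125 m.
Re = ρVD_h/μ = 843·0.266·0.125/0.00407 = 6889.
ε/D_h = 9.5e-05/0.125 = 0.00076; Haaland gives 1/√f = -1.8 log₁₀[8.07e-05+0.001] = 5.338, so f = 0.03509.
ΔP = f(L/D_h)(ρV²/2) = 0.03509·5.99/0.125·29.82 = 50.14 Pa.
ΔP = 0.0501 kPa.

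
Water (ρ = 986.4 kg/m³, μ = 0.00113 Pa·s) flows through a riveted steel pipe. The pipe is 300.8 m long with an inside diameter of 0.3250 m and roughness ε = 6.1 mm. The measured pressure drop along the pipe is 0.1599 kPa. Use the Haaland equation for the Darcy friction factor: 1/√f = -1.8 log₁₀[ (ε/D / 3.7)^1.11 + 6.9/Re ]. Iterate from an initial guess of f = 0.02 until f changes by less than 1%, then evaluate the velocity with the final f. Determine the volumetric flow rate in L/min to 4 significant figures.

Rearranging Darcy-Weisbach: V = √(2·ΔP·D/(f·L·ρ)). With ε/D = 0.0061/0.325 = 0.0188, iterate starting from f = 0.02:
  f = 0.02 → V = √(2·159.9·0.325/(0.02·300.8·986.4)) = 0.1323 m/s; Re = ρVD/μ = 3.755e+04; f → 0.04861
  f = 0.04861 → V = 0.08489 m/s; Re = 2.408e+04; f → 0.04917
  f = 0.04917 → V = 0.0844 m/s; Re = 2.395e+04; f → 0.04918
Converged (Δf/f < 1%). With the final f = 0.04918: V = √(2·159.9·0.325/(0.04918·300.8·986.4)) = 0.0844 m/s.
Q = V·A = 0.0844·(π/4·0.325²) = 0.007001 m³/s = 420.1 L/min.

Q ≈ 420.1 L/min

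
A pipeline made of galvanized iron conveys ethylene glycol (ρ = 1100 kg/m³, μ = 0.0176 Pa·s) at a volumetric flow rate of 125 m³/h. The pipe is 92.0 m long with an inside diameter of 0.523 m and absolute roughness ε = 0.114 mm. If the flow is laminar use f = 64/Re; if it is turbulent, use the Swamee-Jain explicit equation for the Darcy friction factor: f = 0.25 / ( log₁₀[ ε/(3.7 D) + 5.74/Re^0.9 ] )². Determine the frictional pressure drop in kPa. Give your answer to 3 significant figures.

ΔP ≈ 0.0948 kPa

Q = 125 m³/h = 125/3600 = 0.03472 m³/s.
Cross-sectional area A = πD²/4 = π(0.523)²/4 = 0.2148 m²; mean velocity V = Q/A = 0.03472/0.2148 = 0.1616 m/s.
Reynolds number Re = ρVD/μ = 1100 · 0.1616 · 0.523 / 0.0176 = 5283.
Re > 4000 → turbulent. Relative roughness ε/D = 0.000114/0.523 = 0.000218. Swamee-Jain: f = 0.25/(log₁₀[0.000218/3.7 + 5.74/5283^0.9])² = 0.25/(log₁₀[5.89e-05 + 0.00256])² = 0.25/(-2.582)² = 0.03751.
Darcy-Weisbach: ΔP = f(L/D)(ρV²/2) = 0.03751·(92/0.523)·(1100·0.1616²/2) = 0.03751·175.9·14.37 = 94.79 Pa.
ΔP = 94.79 Pa = 0.0948 kPa.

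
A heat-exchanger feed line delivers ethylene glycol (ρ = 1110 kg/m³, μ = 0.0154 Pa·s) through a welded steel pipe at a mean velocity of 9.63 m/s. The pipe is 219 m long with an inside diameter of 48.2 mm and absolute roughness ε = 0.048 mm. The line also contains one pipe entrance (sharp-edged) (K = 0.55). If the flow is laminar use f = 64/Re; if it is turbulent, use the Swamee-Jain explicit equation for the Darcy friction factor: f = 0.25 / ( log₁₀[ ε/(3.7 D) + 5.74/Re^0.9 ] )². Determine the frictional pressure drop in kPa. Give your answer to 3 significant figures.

ΔP ≈ 6030 kPa

Reynolds number Re = ρVD/μ = 1110 · 9.63 · 0.0482 / 0.0154 = 3.346e+04.
Re > 4000 → turbulent. Relative roughness ε/D = 4.8e-05/0.0482 = 0.000996. Swamee-Jain: f = 0.25/(log₁₀[0.000996/3.7 + 5.74/3.346e+04^0.9])² = 0.25/(log₁₀[0.000269 + 0.000486])² = 0.25/(-3.122)² = 0.02565.
Total minor-loss coefficient ΣK = 1·0.55 = 0.55.
ΔP = [f·L/D + ΣK]·(ρV²/2) = [0.02565·219/0.0482 + 0.55]·(1110·9.63²/2) = [116.6 + 0.55]·5.147e+04 = 6.027e+06 Pa.
ΔP = 6.027e+06 Pa = 6030 kPa.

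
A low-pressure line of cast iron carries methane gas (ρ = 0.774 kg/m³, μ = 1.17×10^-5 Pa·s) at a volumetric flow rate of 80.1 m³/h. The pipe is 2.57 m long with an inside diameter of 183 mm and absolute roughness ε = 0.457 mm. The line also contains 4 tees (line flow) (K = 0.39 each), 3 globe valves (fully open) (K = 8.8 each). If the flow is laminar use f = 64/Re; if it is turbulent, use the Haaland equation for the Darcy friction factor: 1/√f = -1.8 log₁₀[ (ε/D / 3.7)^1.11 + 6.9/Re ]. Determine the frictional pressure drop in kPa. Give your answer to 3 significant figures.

ΔP ≈ 0.00788 kPa

Q = 80.1 m³/h = 80.1/3600 = 0.02225 m³/s.
Cross-sectional area A = πD²/4 = π(0.183)²/4 = 0.0263 m²; mean velocity V = Q/A = 0.02225/0.0263 = 0.8459 m/s.
Reynolds number Re = ρVD/μ = 0.774 · 0.8459 · 0.183 / 1.17e-05 = 1.024e+04.
Re > 4000 → turbulent. Relative roughness ε/D = 0.000457/0.183 = 0.0025. Haaland: 1/√f = -1.8 log₁₀[(0.0025/3.7)^1.11 + 6.9/1.024e+04] = -1.8 log₁₀[0.000302 + 0.000674] = 5.419, so f = 0.03405.
Total minor-loss coefficient ΣK = 4·0.39 + 3·8.8 = 28.
ΔP = [f·L/D + ΣK]·(ρV²/2) = [0.03405·2.57/0.183 + 28]·(0.774·0.8459²/2) = [0.4783 + 28]·0.2769 = 7.876 Pa.
ΔP = 7.876 Pa = 0.00788 kPa.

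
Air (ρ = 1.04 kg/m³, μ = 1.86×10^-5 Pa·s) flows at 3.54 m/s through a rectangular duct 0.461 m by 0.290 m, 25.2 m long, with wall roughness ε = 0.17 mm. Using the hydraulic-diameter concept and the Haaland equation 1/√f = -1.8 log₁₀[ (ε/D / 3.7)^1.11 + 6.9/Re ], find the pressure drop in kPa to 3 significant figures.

Hydraulic diameter D_h = 4A/P = 4·(0.461·0.29)/(2·(0.461+0.29)) = 0.5348/1.502 = 0.356 m.
Re = ρVD_h/μ = 1.04·3.54·0.356/1.86e-05 = 7.047e+04.
ε/D_h = 0.00017/0.356 = 0.000477; Haaland gives 1/√f = -1.8 log₁₀[4.82e-05+9.79e-05] = 6.904, so f = 0.02098.
ΔP = f(L/D_h)(ρV²/2) = 0.02098·25.2/0.356·6.516 = 9.678 Pa.
ΔP = 0.00968 kPa.

ΔP ≈ 0.00968 kPa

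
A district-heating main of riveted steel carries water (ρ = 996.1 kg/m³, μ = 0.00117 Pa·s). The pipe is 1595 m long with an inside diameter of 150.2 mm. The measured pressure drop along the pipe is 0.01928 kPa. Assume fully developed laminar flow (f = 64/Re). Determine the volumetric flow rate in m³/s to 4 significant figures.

For laminar flow, f = 64/Re with Re = ρVD/μ, so Darcy-Weisbach reduces to ΔP = 32μLV/D². Solving for V: V = ΔP·D²/(32μL) = 19.28·(0.1502)²/(32·0.00117·1595) = 0.007284 m/s.
Check: Re = ρVD/μ = 996.1·0.007284·0.1502/0.00117 = 931.4 < 2300, so the laminar assumption holds.
Q = V·A = 0.007284·(π/4·0.1502²) = 0.0001291 m³/s = 1.291×10^-4 m³/s.

Q ≈ 1.291×10^-4 m³/s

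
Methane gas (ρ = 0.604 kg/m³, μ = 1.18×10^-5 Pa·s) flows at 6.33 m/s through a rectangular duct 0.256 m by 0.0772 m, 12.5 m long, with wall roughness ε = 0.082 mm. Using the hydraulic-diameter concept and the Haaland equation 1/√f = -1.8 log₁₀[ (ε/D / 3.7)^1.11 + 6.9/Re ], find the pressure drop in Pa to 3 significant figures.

ΔP ≈ 30.4 Pa

Hydraulic diameter D_h = 4A/P = 4·(0.256·0.0772)/(2·(0.256+0.0772)) = 0.07905/0.6664 = 0.1186 m.
Re = ρVD_h/μ = 0.604·6.33·0.1186/1.18e-05 = 3.844e+04.
ε/D_h = 8.2e-05/0.1186 = 0.000691; Haaland gives 1/√f = -1.8 log₁₀[7.27e-05+0.00018] = 6.477, so f = 0.02384.
ΔP = f(L/D_h)(ρV²/2) = 0.02384·12.5/0.1186·12.1 = 30.4 Pa.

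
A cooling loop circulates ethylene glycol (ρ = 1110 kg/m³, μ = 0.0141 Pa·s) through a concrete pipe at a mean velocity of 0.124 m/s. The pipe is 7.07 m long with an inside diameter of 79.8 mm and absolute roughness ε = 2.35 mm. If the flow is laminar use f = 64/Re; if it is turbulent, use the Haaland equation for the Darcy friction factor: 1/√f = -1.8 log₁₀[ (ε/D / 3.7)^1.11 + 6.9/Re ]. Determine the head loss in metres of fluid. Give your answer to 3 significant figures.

Reynolds number Re = ρVD/μ = 1110 · 0.124 · 0.0798 / 0.0141 = 779.
Re < 2300 → laminar flow, so f = 64/Re = 64/779 = 0.08216 (the turbulent correlation is not needed).
Darcy-Weisbach: ΔP = f(L/D)(ρV²/2) = 0.08216·(7.07/0.0798)·(1110·0.124²/2) = 0.08216·88.6·8.534 = 62.12 Pa.
Head loss h_f = ΔP/(ρg) = 62.12/(1110·9.81) = 0.00570 m.

h_f ≈ 0.00570 m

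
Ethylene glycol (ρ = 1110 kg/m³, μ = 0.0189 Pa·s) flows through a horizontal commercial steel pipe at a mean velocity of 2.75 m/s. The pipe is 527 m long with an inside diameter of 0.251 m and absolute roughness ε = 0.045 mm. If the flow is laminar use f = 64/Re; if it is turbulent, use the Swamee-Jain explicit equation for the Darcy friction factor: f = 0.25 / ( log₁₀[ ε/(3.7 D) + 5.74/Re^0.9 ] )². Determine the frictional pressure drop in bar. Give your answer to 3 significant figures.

ΔP ≈ 1.98 bar

Reynolds number Re = ρVD/μ = 1110 · 2.75 · 0.251 / 0.0189 = 4.054e+04.
Re > 4000 → turbulent. Relative roughness ε/D = 4.5e-05/0.251 = 0.000179. Swamee-Jain: f = 0.25/(log₁₀[0.000179/3.7 + 5.74/4.054e+04^0.9])² = 0.25/(log₁₀[4.85e-05 + 0.000409])² = 0.25/(-3.34)² = 0.02242.
Darcy-Weisbach: ΔP = f(L/D)(ρV²/2) = 0.02242·(527/0.251)·(1110·2.75²/2) = 0.02242·2100·4197 = 1.975e+05 Pa.
ΔP = 1.975e+05 Pa = 1.98 bar.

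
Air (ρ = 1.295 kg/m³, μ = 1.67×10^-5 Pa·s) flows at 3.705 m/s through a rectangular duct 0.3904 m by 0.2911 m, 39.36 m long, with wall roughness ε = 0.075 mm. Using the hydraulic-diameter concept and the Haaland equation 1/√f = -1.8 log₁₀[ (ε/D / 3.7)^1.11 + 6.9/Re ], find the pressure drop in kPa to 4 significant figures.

Hydraulic diameter D_h = 4A/P = 4·(0.3904·0.2911)/(2·(0.3904+0.2911)) = 0.4546/1.363 = 0.3335 m.
Re = ρVD_h/μ = 1.295·3.705·0.3335/1.67e-05 = 9.582e+04.
ε/D_h = 7.5e-05/0.3335 = 0.000225; Haaland gives 1/√f = -1.8 log₁₀[2.09e-05+7.2e-05] = 7.258, so f = 0.01899.
ΔP = f(L/D_h)(ρV²/2) = 0.01899·39.36/0.3335·8.888 = 19.91 Pa.
ΔP = 0.01991 kPa.

ΔP ≈ 0.01991 kPa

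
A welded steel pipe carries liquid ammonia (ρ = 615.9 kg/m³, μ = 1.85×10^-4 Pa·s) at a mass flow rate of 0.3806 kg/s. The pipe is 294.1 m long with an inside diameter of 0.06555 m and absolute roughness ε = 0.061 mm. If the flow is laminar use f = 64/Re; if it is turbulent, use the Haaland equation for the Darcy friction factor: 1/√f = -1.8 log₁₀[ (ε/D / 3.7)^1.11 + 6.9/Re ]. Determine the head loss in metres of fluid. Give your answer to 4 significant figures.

h_f ≈ 0.1865 m

A = πD²/4 = π(0.06555)²/4 = 0.003375 m²; mean velocity V = ṁ/(ρA) = 0.3806/(615.9 · 0.003375) = 0.1831 m/s.
Reynolds number Re = ρVD/μ = 615.9 · 0.1831 · 0.06555 / 0.000185 = 3.996e+04.
Re > 4000 → turbulent. Relative roughness ε/D = 6.1e-05/0.06555 = 0.000931. Haaland: 1/√f = -1.8 log₁₀[(0.000931/3.7)^1.11 + 6.9/3.996e+04] = -1.8 log₁₀[0.000101 + 0.000173] = 6.413, so f = 0.02432.
Darcy-Weisbach: ΔP = f(L/D)(ρV²/2) = 0.02432·(294.1/0.06555)·(615.9·0.1831²/2) = 0.02432·4487·10.33 = 1127 Pa.
Head loss h_f = ΔP/(ρg) = 1127/(615.9·9.81) = 0.1865 m.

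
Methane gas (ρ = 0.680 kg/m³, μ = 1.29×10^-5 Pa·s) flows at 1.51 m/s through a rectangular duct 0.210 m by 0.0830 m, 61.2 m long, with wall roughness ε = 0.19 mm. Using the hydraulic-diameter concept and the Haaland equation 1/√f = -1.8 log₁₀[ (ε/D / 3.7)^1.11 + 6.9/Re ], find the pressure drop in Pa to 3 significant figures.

ΔP ≈ 13.3 Pa

Hydraulic diameter D_h = 4A/P = 4·(0.21·0.083)/(2·(0.21+0.083)) = 0.06972/0.586 = 0.119 m.
Re = ρVD_h/μ = 0.68·1.51·0.119/1.29e-05 = 9470.
ε/D_h = 0.00019/0.119 = 0.0016; Haaland gives 1/√f = -1.8 log₁₀[0.000184+0.000729] = 5.471, so f = 0.0334.
ΔP = f(L/D_h)(ρV²/2) = 0.0334·61.2/0.119·0.7752 = 13.32 Pa.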